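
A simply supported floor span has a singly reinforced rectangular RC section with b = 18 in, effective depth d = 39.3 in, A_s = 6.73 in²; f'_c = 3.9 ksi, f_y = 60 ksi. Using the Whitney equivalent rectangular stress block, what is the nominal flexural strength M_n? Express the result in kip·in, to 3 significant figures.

M_n ≈ 14500 kip·in

T = A_s f_y = 6.73 × 60 = 403.8 kips.
a = T/(0.85 f'_c b) = 403.8/(0.85 × 3.9 × 18) = 6.767 in.
M_n = T(d − a/2) = 403.8 × (39.3 − 3.3835) = 14503.1 kip·in.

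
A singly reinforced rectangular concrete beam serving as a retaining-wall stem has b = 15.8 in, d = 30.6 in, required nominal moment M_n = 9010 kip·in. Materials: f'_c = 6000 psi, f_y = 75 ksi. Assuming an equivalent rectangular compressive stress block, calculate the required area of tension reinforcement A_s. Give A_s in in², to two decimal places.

A_s ≈ 4.19 in²

From M_n = 0.85 f'_c a b (d − a/2):
a = d − √(d² − 2M_n/(0.85 f'_c b)) = 30.6 − √(30.6² − 2 × 9010/(0.85 × 6 × 15.8)) = 3.903 in.
A_s = 0.85 f'_c a b / f_y = 0.85 × 6 × 3.903 × 15.8 / 75 = 4.193 in².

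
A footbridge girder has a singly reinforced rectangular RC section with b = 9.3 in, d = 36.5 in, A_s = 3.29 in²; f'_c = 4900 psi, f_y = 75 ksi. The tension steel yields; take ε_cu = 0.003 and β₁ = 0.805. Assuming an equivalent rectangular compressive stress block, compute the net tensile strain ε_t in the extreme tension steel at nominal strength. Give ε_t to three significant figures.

ε_t ≈ 0.0108

a = A_s f_y/(0.85 f'_c b) = 6.370 in.
β₁ = 0.805, so c = a/β₁ = 6.370/0.805 = 7.913 in.
From the linear strain diagram with ε_cu = 0.003: ε_t = 0.003 (d − c)/c = 0.003 × (36.5 − 7.913)/7.913 = 0.0108.
Since ε_t ≥ 0.005, the section is tension-controlled.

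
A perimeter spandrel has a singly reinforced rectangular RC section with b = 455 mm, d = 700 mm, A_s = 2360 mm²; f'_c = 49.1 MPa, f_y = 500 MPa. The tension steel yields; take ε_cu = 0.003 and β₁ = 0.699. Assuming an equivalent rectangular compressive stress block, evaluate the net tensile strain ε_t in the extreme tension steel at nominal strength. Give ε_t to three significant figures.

a = A_s f_y/(0.85 f'_c b) = 62.14 mm.
β₁ = 0.699, so c = a/β₁ = 62.14/0.699 = 88.90 mm.
From the linear strain diagram with ε_cu = 0.003: ε_t = 0.003 (d − c)/c = 0.003 × (700 − 88.90)/88.90 = 0.0206.
Since ε_t ≥ 0.005, the section is tension-controlled.

ε_t ≈ 0.0206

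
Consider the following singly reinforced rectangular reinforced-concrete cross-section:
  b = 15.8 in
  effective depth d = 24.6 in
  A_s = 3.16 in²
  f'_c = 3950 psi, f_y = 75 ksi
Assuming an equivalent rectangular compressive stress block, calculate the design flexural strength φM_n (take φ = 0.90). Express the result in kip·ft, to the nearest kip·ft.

T = A_s f_y = 3.16 × 75 = 237 kips.
a = T/(0.85 f'_c b) = 237/(0.85 × 3.95 × 15.8) = 4.468 in.
M_n = T(d − a/2) = 237 × (24.6 − 2.234) = 5300.7 kip·in = 5300.7/12 = 441.73 kip·ft.
φM_n = 0.90 × 441.73 = 397.56 kip·ft.

φM_n ≈ 398 kip·ft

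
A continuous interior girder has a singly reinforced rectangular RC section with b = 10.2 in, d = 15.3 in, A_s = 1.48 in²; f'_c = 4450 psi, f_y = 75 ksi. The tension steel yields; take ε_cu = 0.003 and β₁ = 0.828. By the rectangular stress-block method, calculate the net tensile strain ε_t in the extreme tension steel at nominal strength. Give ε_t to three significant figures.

ε_t ≈ 0.0102

a = A_s f_y/(0.85 f'_c b) = 2.877 in.
β₁ = 0.828, so c = a/β₁ = 2.877/0.828 = 3.475 in.
From the linear strain diagram with ε_cu = 0.003: ε_t = 0.003 (d − c)/c = 0.003 × (15.3 − 3.475)/3.475 = 0.0102.
Since ε_t ≥ 0.005, the section is tension-controlled.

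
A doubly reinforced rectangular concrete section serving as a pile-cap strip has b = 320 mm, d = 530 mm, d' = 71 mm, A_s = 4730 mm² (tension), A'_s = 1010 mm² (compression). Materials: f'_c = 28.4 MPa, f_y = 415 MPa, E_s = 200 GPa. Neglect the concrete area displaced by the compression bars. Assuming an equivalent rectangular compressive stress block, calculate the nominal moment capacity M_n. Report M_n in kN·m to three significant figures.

Assume both tension and compression steel yield.
Net tension couple steel: A_s − A'_s = 3720 mm².
a = (A_s − A'_s) f_y / (0.85 f'_c b) = 1543800/(0.85 × 28.4 × 320) = 199.85 mm.
c = a/β₁ = 199.85/0.847 = 235.95 mm; ε'_s = 0.003(c − d')/c = 0.0021 ≥ f_y/E_s = 0.0021, so compression steel does yield.
M_n = (A_s − A'_s) f_y (d − a/2) + A'_s f_y (d − d') = [1543800 × (530 − 99.925) + 419150 × (530 − 71)] × 10⁻⁶ = 663.95 + 192.39 = 856.34 kN·m.

M_n ≈ 856 kN·m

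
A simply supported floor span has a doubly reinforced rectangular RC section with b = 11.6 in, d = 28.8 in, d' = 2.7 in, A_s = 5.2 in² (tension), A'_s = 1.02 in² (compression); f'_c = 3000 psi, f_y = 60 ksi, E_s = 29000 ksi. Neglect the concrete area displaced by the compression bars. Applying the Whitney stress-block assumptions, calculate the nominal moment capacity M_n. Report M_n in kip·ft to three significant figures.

Assume both steels yield.
a = (A_s − A'_s) f_y/(0.85 f'_c b) = (5.2 − 1.02) × 60/(0.85 × 3 × 11.6) = 8.479 in.
c = a/β₁ = 8.479/0.85 = 9.975 in; ε'_s = 0.003(c − d')/c = 0.0022 ≥ ε_y = 0.0021, so the compression steel yields.
M_n = (A_s − A'_s) f_y (d − a/2) + A'_s f_y (d − d') = 250.8 × (28.8 − 4.2395) + 61.2 × (28.8 − 2.7) = 6159.8 + 1597.3 = 7757.1 kip·in = 7757.1/12 = 646.43 kip·ft.

M_n ≈ 646 kip·ft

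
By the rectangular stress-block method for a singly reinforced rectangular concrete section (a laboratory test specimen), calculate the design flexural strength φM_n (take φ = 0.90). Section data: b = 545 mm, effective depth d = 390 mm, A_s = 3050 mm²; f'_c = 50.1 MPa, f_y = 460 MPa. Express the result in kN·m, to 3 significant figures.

T = A_s f_y = 3050 × 460 = 1403000 N = 1403 kN.
From C = T: a = T/(0.85 f'_c b) = 1403000/(0.85 × 50.1 × 545) = 60.45 mm.
M_n = T(d − a/2) = 1403 kN × (390 − 30.225) mm = 504.76 kN·m.
φM_n = 0.90 × 504.76 = 454.28 kN·m.

φM_n ≈ 454 kN·m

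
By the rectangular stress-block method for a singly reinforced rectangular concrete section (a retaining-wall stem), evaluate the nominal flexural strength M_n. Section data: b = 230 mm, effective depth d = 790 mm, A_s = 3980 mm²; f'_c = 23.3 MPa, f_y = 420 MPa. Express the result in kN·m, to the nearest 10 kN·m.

M_n ≈ 1010 kN·m

T = A_s f_y = 3980 × 420 = 1671600 N = 1671.6 kN.
From C = T: a = T/(0.85 f'_c b) = 1671600/(0.85 × 23.3 × 230) = 366.97 mm.
M_n = T(d − a/2) = 1671.6 kN × (790 − 183.485) mm = 1013.85 kN·m.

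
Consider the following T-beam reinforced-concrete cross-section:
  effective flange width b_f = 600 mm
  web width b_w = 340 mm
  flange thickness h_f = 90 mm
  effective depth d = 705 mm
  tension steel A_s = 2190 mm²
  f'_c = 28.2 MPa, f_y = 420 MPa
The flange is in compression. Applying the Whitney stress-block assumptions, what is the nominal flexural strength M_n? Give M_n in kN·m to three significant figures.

Tension: T = A_s f_y = 2190 × 420 = 919800 N.
Try a within the flange: a = T/(0.85 f'_c b_f) = 919800/(0.85 × 28.2 × 600) = 63.95 mm.
Since a = 63.95 ≤ h_f = 90 mm, the stress block lies entirely in the flange; analyse as a rectangular beam of width b_f.
M_n = T(d − a/2) = 919800 × (705 − 31.975) = 619.05 × 10⁶ N·mm.
M_n = 619.05 kN·m.

M_n ≈ 619 kN·m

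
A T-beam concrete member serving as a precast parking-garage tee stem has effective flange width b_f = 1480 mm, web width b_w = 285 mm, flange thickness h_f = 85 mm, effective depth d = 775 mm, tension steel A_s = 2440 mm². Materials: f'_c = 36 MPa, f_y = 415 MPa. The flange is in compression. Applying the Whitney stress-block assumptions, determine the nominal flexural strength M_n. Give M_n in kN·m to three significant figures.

M_n ≈ 773 kN·m

Tension: T = A_s f_y = 2440 × 415 = 1012600 N.
Try a within the flange: a = T/(0.85 f'_c b_f) = 1012600/(0.85 × 36 × 1480) = 22.36 mm.
Since a = 22.36 ≤ h_f = 85 mm, the stress block lies entirely in the flange; analyse as a rectangular beam of width b_f.
M_n = T(d − a/2) = 1012600 × (775 − 11.18) = 773.44 × 10⁶ N·mm.
M_n = 773.44 kN·m.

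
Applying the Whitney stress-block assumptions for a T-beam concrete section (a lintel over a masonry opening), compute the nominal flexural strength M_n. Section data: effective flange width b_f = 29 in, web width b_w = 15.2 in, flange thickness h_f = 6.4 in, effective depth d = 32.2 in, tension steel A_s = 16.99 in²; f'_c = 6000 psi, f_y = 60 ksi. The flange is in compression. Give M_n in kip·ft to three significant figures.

Tension: T = A_s f_y = 16.99 × 60 = 1019.4 kips.
Try a within the flange: a = T/(0.85 f'_c b_f) = 1019.4/(0.85 × 6 × 29) = 6.892 in.
a = 6.892 > h_f = 6.4 in: the block extends into the web. Split into flange-overhang and web parts.
C_f = 0.85 f'_c (b_f − b_w) h_f = 0.85 × 6 × (29 − 15.2) × 6.4 = 450.4 kips.
Remaining web compression depth: a_w = (T − C_f)/(0.85 f'_c b_w) = (1019.4 − 450.4)/(0.85 × 6 × 15.2) = 7.340 in.
M_n = C_f(d − h_f/2) + (T − C_f)(d − a_w/2) = 450.4 × (32.2 − 3.2) + 569 × (32.2 − 3.67) = 13061.6 + 16233.6 = 29295.2 kip·in.
M_n = 29295.2/12 = 2441.27 kip·ft.

M_n ≈ 2440 kip·ft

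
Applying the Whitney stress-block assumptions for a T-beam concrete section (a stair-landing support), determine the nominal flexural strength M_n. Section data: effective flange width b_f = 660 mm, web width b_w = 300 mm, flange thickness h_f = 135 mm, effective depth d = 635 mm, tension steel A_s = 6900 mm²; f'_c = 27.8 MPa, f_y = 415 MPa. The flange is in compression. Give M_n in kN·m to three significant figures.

Tension: T = A_s f_y = 6900 × 415 = 2863500 N.
Try a within the flange: a = T/(0.85 f'_c b_f) = 2863500/(0.85 × 27.8 × 660) = 183.61 mm.
a = 183.61 > h_f = 135 mm: the block extends into the web. Split into flange-overhang and web parts.
C_f = 0.85 f'_c (b_f − b_w) h_f = 0.85 × 27.8 × (660 − 300) × 135 = 1148418 N.
Remaining web compression depth: a_w = (T − C_f)/(0.85 f'_c b_w) = (2863500 − 1148418)/(0.85 × 27.8 × 300) = 241.94 mm.
M_n = C_f(d − h_f/2) + (T − C_f)(d − a_w/2) = 1148418 × (635 − 67.5) + 1715082 × (635 − 120.97) = 651.73 + 881.60 = 1533.33 × 10⁶ N·mm.
M_n = 1533.33 kN·m.

M_n ≈ 1530 kN·m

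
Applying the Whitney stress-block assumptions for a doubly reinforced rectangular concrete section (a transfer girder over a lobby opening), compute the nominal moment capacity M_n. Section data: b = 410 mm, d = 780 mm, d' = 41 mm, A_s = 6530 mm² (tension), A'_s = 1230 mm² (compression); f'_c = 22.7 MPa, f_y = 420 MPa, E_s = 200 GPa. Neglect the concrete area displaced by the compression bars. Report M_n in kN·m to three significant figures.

Assume both tension and compression steel yield.
Net tension couple steel: A_s − A'_s = 5300 mm².
a = (A_s − A'_s) f_y / (0.85 f'_c b) = 2226000/(0.85 × 22.7 × 410) = 281.38 mm.
c = a/β₁ = 281.38/0.85 = 331.04 mm; ε'_s = 0.003(c − d')/c = 0.0026 ≥ f_y/E_s = 0.0021, so compression steel does yield.
M_n = (A_s − A'_s) f_y (d − a/2) + A'_s f_y (d − d') = [2226000 × (780 − 140.69) + 516600 × (780 − 41)] × 10⁻⁶ = 1423.10 + 381.77 = 1804.87 kN·m.

M_n ≈ 1800 kN·m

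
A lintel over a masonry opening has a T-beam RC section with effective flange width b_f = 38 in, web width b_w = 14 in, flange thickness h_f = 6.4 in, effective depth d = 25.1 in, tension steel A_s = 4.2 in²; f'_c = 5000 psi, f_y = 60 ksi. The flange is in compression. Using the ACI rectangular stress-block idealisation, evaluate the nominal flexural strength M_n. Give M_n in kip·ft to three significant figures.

M_n ≈ 511 kip·ft

Tension: T = A_s f_y = 4.2 × 60 = 252 kips.
Try a within the flange: a = T/(0.85 f'_c b_f) = 252/(0.85 × 5 × 38) = 1.560 in.
Since a = 1.560 ≤ h_f = 6.4 in, the stress block lies entirely in the flange; analyse as a rectangular beam of width b_f.
M_n = T(d − a/2) = 252 × (25.1 − 0.78) = 6128.6 kip·in.
M_n = 6128.6/12 = 510.72 kip·ft.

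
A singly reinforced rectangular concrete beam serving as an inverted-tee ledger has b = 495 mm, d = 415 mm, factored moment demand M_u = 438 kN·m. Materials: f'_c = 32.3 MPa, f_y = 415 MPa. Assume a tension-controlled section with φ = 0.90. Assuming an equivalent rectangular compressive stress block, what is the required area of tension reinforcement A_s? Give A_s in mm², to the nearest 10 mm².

A_s ≈ 3200 mm²

M_n = M_u/φ = 438/0.90 = 486.667 kN·m.
With M_n = 0.85 f'_c a b (d − a/2), solve the quadratic for a:
a = d − √(d² − 2M_n/(0.85 f'_c b)) = 415 − √(415² − 2 × 486.667×10⁶/(0.85 × 32.3 × 495)) = 97.82 mm.
A_s = 0.85 f'_c a b / f_y = 0.85 × 32.3 × 97.82 × 495 / 415 = 3203.4 mm².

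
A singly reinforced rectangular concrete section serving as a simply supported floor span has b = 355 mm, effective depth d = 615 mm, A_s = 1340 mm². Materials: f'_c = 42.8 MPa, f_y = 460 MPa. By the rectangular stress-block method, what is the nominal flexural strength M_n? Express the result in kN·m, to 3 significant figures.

M_n ≈ 364 kN·m

T = A_s f_y = 1340 × 460 = 616400 N = 616.4 kN.
From C = T: a = T/(0.85 f'_c b) = 616400/(0.85 × 42.8 × 355) = 47.73 mm.
M_n = T(d − a/2) = 616.4 kN × (615 − 23.865) mm = 364.38 kN·m.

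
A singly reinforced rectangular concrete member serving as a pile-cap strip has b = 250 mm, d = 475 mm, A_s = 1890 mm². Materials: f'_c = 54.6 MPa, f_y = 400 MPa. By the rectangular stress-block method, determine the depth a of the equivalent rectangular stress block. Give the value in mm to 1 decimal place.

T = A_s f_y = 1890 × 400 = 756000 N = 756 kN.
Setting C = 0.85 f'_c a b equal to T: a = 756000/(0.85 × 54.6 × 250) = 65.2 mm.

a ≈ 65.2 mm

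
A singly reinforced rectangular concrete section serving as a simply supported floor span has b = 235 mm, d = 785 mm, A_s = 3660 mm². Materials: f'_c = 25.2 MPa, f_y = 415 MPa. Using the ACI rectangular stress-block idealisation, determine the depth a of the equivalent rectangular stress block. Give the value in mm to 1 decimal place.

T = A_s f_y = 3660 × 415 = 1518900 N = 1518.9 kN.
Setting C = 0.85 f'_c a b equal to T: a = 1518900/(0.85 × 25.2 × 235) = 301.7 mm.

a ≈ 301.7 mm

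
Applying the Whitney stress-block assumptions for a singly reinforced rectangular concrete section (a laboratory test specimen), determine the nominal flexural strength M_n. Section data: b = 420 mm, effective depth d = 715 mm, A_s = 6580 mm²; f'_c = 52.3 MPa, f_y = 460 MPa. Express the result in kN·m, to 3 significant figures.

M_n ≈ 1920 kN·m

T = A_s f_y = 6580 × 460 = 3026800 N = 3026.8 kN.
From C = T: a = T/(0.85 f'_c b) = 3026800/(0.85 × 52.3 × 420) = 162.11 mm.
M_n = T(d − a/2) = 3026.8 kN × (715 − 81.055) mm = 1918.82 kN·m.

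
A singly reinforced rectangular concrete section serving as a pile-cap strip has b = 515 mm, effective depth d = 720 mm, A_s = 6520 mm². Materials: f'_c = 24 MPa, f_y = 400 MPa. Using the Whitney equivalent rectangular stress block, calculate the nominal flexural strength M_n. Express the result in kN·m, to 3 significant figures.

T = A_s f_y = 6520 × 400 = 2608000 N = 2608 kN.
From C = T: a = T/(0.85 f'_c b) = 2608000/(0.85 × 24 × 515) = 248.24 mm.
M_n = T(d − a/2) = 2608 kN × (720 − 124.12) mm = 1554.06 kN·m.

M_n ≈ 1550 kN·m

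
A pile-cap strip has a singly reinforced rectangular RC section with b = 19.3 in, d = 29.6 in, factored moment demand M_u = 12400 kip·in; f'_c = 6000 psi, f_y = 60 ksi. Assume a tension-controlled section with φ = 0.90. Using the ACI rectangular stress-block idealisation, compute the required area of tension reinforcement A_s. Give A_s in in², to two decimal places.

A_s ≈ 8.50 in²

M_n = M_u/φ = 12400/0.90 = 13777.8 kip·in.
From M_n = 0.85 f'_c a b (d − a/2):
a = d − √(d² − 2M_n/(0.85 f'_c b)) = 29.6 − √(29.6² − 2 × 13777.8/(0.85 × 6 × 19.3)) = 5.183 in.
A_s = 0.85 f'_c a b / f_y = 0.85 × 6 × 5.183 × 19.3 / 60 = 8.503 in².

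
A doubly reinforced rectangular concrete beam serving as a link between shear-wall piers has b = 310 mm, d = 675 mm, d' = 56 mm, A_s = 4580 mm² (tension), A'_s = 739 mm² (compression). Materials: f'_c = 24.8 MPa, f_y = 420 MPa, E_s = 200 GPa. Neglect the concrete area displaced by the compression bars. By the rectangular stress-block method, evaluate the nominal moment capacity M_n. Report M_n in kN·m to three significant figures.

M_n ≈ 1080 kN·m

Assume both tension and compression steel yield.
Net tension couple steel: A_s − A'_s = 3841 mm².
a = (A_s − A'_s) f_y / (0.85 f'_c b) = 1613220/(0.85 × 24.8 × 310) = 246.87 mm.
c = a/β₁ = 246.87/0.85 = 290.44 mm; ε'_s = 0.003(c − d')/c = 0.0024 ≥ f_y/E_s = 0.0021, so compression steel does yield.
M_n = (A_s − A'_s) f_y (d − a/2) + A'_s f_y (d − d') = [1613220 × (675 − 123.435) + 310380 × (675 − 56)] × 10⁻⁶ = 889.80 + 192.13 = 1081.93 kN·m.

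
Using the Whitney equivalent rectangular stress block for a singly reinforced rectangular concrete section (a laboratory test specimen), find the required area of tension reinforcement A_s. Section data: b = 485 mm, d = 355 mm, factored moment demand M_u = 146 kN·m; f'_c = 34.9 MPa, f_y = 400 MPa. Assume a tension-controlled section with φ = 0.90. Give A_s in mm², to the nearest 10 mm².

M_n = M_u/φ = 146/0.90 = 162.222 kN·m.
With M_n = 0.85 f'_c a b (d − a/2), solve the quadratic for a:
a = d − √(d² − 2M_n/(0.85 f'_c b)) = 355 − √(355² − 2 × 162.222×10⁶/(0.85 × 34.9 × 485)) = 33.33 mm.
A_s = 0.85 f'_c a b / f_y = 0.85 × 34.9 × 33.33 × 485 / 400 = 1198.8 mm².

A_s ≈ 1200 mm²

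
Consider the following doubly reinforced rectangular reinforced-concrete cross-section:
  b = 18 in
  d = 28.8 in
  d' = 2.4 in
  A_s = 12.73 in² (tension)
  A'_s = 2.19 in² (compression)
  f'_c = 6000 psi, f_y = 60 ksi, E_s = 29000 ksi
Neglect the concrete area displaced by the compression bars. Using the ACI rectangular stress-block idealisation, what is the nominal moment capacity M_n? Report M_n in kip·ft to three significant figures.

M_n ≈ 1630 kip·ft

Assume both steels yield.
a = (A_s − A'_s) f_y/(0.85 f'_c b) = (12.73 − 2.19) × 60/(0.85 × 6 × 18) = 6.889 in.
c = a/β₁ = 6.889/0.75 = 9.185 in; ε'_s = 0.003(c − d')/c = 0.0022 ≥ ε_y = 0.0021, so the compression steel yields.
M_n = (A_s − A'_s) f_y (d − a/2) + A'_s f_y (d − d') = 632.4 × (28.8 − 3.4445) + 131.4 × (28.8 − 2.4) = 16034.8 + 3469.0 = 19503.8 kip·in = 19503.8/12 = 1625.32 kip·ft.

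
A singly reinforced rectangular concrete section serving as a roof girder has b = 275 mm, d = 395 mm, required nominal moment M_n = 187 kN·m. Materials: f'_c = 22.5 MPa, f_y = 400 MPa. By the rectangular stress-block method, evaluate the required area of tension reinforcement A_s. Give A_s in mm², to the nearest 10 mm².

A_s ≈ 1360 mm²

With M_n = 0.85 f'_c a b (d − a/2), solve the quadratic for a:
a = d − √(d² − 2M_n/(0.85 f'_c b)) = 395 − √(395² − 2 × 187×10⁶/(0.85 × 22.5 × 275)) = 103.60 mm.
A_s = 0.85 f'_c a b / f_y = 0.85 × 22.5 × 103.60 × 275 / 400 = 1362.2 mm².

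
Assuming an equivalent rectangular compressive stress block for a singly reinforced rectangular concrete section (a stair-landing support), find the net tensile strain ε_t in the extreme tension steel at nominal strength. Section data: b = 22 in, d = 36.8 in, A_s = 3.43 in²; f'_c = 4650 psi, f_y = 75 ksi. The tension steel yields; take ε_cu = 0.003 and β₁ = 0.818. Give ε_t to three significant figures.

a = A_s f_y/(0.85 f'_c b) = 2.958 in.
β₁ = 0.818, so c = a/β₁ = 2.958/0.818 = 3.616 in.
From the linear strain diagram with ε_cu = 0.003: ε_t = 0.003 (d − c)/c = 0.003 × (36.8 − 3.616)/3.616 = 0.0275.
Since ε_t ≥ 0.005, the section is tension-controlled.

ε_t ≈ 0.0275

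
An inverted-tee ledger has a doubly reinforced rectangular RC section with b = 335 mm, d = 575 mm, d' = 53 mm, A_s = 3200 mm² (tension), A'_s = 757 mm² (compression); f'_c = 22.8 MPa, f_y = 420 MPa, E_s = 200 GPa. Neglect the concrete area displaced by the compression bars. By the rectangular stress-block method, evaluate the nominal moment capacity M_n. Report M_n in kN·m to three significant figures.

Assume both tension and compression steel yield.
Net tension couple steel: A_s − A'_s = 2443 mm².
a = (A_s − A'_s) f_y / (0.85 f'_c b) = 1026060/(0.85 × 22.8 × 335) = 158.04 mm.
c = a/β₁ = 158.04/0.85 = 185.93 mm; ε'_s = 0.003(c − d')/c = 0.0021 ≥ f_y/E_s = 0.0021, so compression steel does yield.
M_n = (A_s − A'_s) f_y (d − a/2) + A'_s f_y (d − d') = [1026060 × (575 − 79.02) + 317940 × (575 − 53)] × 10⁻⁶ = 508.91 + 165.96 = 674.87 kN·m.

M_n ≈ 675 kN·m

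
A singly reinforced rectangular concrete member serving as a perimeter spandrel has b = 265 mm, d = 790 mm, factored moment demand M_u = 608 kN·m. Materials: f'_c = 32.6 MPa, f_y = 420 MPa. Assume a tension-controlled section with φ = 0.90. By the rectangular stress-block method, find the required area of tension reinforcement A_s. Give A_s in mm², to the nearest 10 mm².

M_n = M_u/φ = 608/0.90 = 675.556 kN·m.
With M_n = 0.85 f'_c a b (d − a/2), solve the quadratic for a:
a = d − √(d² − 2M_n/(0.85 f'_c b)) = 790 − √(790² − 2 × 675.556×10⁶/(0.85 × 32.6 × 265)) = 126.60 mm.
A_s = 0.85 f'_c a b / f_y = 0.85 × 32.6 × 126.60 × 265 / 420 = 2213.4 mm².

A_s ≈ 2210 mm²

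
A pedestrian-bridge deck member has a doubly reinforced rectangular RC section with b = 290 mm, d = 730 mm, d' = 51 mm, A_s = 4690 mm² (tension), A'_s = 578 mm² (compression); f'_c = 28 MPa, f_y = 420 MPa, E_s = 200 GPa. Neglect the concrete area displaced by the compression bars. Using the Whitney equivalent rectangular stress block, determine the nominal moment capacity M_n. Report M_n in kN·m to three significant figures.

Assume both tension and compression steel yield.
Net tension couple steel: A_s − A'_s = 4112 mm².
a = (A_s − A'_s) f_y / (0.85 f'_c b) = 1727040/(0.85 × 28 × 290) = 250.22 mm.
c = a/β₁ = 250.22/0.85 = 294.38 mm; ε'_s = 0.003(c − d')/c = 0.0025 ≥ f_y/E_s = 0.0021, so compression steel does yield.
M_n = (A_s − A'_s) f_y (d − a/2) + A'_s f_y (d − d') = [1727040 × (730 − 125.11) + 242760 × (730 − 51)] × 10⁻⁶ = 1044.67 + 164.83 = 1209.50 kN·m.

M_n ≈ 1210 kN·m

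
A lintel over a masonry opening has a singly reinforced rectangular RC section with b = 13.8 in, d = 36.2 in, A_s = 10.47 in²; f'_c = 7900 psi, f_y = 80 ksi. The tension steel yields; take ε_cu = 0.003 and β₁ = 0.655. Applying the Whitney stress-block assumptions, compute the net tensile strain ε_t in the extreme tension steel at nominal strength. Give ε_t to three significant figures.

ε_t ≈ 0.00487

a = A_s f_y/(0.85 f'_c b) = 9.039 in.
β₁ = 0.655, so c = a/β₁ = 9.039/0.655 = 13.800 in.
From the linear strain diagram with ε_cu = 0.003: ε_t = 0.003 (d − c)/c = 0.003 × (36.2 − 13.800)/13.800 = 0.00487.
ε_t is between 0.004 and 0.005 — transition zone.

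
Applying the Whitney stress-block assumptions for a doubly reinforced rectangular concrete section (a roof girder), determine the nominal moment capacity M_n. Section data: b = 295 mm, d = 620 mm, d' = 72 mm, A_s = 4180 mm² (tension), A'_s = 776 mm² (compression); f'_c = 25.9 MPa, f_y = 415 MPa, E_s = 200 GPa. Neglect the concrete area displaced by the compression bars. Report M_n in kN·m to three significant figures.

M_n ≈ 899 kN·m

Assume both tension and compression steel yield.
Net tension couple steel: A_s − A'_s = 3404 mm².
a = (A_s − A'_s) f_y / (0.85 f'_c b) = 1412660/(0.85 × 25.9 × 295) = 217.52 mm.
c = a/β₁ = 217.52/0.85 = 255.91 mm; ε'_s = 0.003(c − d')/c = 0.0022 ≥ f_y/E_s = 0.0021, so compression steel does yield.
M_n = (A_s − A'_s) f_y (d − a/2) + A'_s f_y (d − d') = [1412660 × (620 − 108.76) + 322040 × (620 − 72)] × 10⁻⁶ = 722.21 + 176.48 = 898.69 kN·m.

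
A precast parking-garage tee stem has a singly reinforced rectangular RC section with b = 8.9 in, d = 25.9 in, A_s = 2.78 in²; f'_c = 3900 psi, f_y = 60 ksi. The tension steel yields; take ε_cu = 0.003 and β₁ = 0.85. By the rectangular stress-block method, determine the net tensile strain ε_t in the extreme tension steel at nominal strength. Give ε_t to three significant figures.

ε_t ≈ 0.00868

a = A_s f_y/(0.85 f'_c b) = 5.654 in.
β₁ = 0.85, so c = a/β₁ = 5.654/0.85 = 6.652 in.
From the linear strain diagram with ε_cu = 0.003: ε_t = 0.003 (d − c)/c = 0.003 × (25.9 − 6.652)/6.652 = 0.00868.
Since ε_t ≥ 0.005, the section is tension-controlled.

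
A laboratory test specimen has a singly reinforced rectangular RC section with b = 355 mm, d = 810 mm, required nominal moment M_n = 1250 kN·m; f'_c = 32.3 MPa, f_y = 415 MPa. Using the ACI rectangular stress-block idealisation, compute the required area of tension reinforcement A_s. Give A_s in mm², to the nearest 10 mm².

A_s ≈ 4180 mm²

With M_n = 0.85 f'_c a b (d − a/2), solve the quadratic for a:
a = d − √(d² − 2M_n/(0.85 f'_c b)) = 810 − √(810² − 2 × 1250×10⁶/(0.85 × 32.3 × 355)) = 177.86 mm.
A_s = 0.85 f'_c a b / f_y = 0.85 × 32.3 × 177.86 × 355 / 415 = 4177.1 mm².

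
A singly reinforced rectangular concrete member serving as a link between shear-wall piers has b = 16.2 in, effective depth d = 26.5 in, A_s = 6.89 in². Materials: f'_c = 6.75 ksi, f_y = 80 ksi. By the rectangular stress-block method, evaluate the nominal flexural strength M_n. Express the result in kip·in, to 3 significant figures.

T = A_s f_y = 6.89 × 80 = 551.2 kips.
a = T/(0.85 f'_c b) = 551.2/(0.85 × 6.75 × 16.2) = 5.930 in.
M_n = T(d − a/2) = 551.2 × (26.5 − 2.965) = 12972.5 kip·in.

M_n ≈ 13000 kip·in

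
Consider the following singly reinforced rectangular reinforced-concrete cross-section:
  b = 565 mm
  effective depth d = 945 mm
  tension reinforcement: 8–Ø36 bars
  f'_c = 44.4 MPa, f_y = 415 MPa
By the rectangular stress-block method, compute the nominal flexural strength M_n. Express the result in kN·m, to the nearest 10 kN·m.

A_s = 8 × 1018 = 8144 mm².
T = A_s f_y = 8144 × 415 = 3379760 N = 3379.76 kN.
From C = T: a = T/(0.85 f'_c b) = 3379760/(0.85 × 44.4 × 565) = 158.50 mm.
M_n = T(d − a/2) = 3379.76 kN × (945 − 79.25) mm = 2926.03 kN·m.

M_n ≈ 2930 kN·m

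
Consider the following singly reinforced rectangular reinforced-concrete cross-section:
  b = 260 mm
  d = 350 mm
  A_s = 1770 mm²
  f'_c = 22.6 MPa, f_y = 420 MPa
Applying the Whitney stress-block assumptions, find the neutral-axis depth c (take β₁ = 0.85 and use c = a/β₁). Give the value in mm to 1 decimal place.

c ≈ 175.1 mm

T = A_s f_y = 1770 × 420 = 743400 N = 743.4 kN.
Setting C = 0.85 f'_c a b equal to T: a = 743400/(0.85 × 22.6 × 260) = 148.841 mm.
With β₁ = 0.85, c = a/β₁ = 148.841/0.85 = 175.1 mm.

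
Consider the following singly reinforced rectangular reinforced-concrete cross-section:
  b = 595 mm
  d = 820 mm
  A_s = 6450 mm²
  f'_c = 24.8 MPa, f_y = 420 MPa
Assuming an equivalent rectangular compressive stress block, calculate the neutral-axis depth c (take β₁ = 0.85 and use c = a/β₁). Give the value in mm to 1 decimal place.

T = A_s f_y = 6450 × 420 = 2709000 N = 2709 kN.
Setting C = 0.85 f'_c a b equal to T: a = 2709000/(0.85 × 24.8 × 595) = 215.984 mm.
With β₁ = 0.85, c = a/β₁ = 215.984/0.85 = 254.1 mm.

c ≈ 254.1 mm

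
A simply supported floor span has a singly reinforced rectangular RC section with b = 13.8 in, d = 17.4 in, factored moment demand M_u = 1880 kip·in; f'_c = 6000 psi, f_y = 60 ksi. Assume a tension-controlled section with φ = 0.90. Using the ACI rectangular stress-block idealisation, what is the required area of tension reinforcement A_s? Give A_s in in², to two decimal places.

M_n = M_u/φ = 1880/0.90 = 2088.89 kip·in.
From M_n = 0.85 f'_c a b (d − a/2):
a = d − √(d² − 2M_n/(0.85 f'_c b)) = 17.4 − √(17.4² − 2 × 2088.89/(0.85 × 6 × 13.8)) = 1.799 in.
A_s = 0.85 f'_c a b / f_y = 0.85 × 6 × 1.799 × 13.8 / 60 = 2.110 in².

A_s ≈ 2.11 in²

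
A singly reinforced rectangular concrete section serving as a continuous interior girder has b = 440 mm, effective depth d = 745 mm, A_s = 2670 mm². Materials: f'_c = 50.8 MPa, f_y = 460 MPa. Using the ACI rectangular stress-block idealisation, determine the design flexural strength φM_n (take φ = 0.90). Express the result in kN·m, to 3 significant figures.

φM_n ≈ 788 kN·m

T = A_s f_y = 2670 × 460 = 1228200 N = 1228.2 kN.
From C = T: a = T/(0.85 f'_c b) = 1228200/(0.85 × 50.8 × 440) = 64.64 mm.
M_n = T(d − a/2) = 1228.2 kN × (745 − 32.32) mm = 875.31 kN·m.
φM_n = 0.90 × 875.31 = 787.78 kN·m.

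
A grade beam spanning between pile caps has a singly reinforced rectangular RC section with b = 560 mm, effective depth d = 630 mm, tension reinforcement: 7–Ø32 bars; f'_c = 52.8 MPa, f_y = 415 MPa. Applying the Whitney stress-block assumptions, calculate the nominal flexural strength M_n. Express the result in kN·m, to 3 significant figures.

M_n ≈ 1360 kN·m

A_s = 7 × 804 = 5628 mm².
T = A_s f_y = 5628 × 415 = 2335620 N = 2335.62 kN.
From C = T: a = T/(0.85 f'_c b) = 2335620/(0.85 × 52.8 × 560) = 92.93 mm.
M_n = T(d − a/2) = 2335.62 kN × (630 − 46.465) mm = 1362.92 kN·m.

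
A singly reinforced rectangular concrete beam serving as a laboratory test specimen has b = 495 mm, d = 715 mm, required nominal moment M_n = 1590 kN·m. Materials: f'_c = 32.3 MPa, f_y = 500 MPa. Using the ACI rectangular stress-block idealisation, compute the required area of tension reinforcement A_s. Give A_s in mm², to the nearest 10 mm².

A_s ≈ 5120 mm²

With M_n = 0.85 f'_c a b (d − a/2), solve the quadratic for a:
a = d − √(d² − 2M_n/(0.85 f'_c b)) = 715 − √(715² − 2 × 1590×10⁶/(0.85 × 32.3 × 495)) = 188.47 mm.
A_s = 0.85 f'_c a b / f_y = 0.85 × 32.3 × 188.47 × 495 / 500 = 5122.7 mm².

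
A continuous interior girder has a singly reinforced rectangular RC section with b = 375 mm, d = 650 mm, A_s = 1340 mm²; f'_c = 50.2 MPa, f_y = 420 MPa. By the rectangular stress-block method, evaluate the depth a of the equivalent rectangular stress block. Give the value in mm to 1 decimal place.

T = A_s f_y = 1340 × 420 = 562800 N = 562.8 kN.
Setting C = 0.85 f'_c a b equal to T: a = 562800/(0.85 × 50.2 × 375) = 35.2 mm.

a ≈ 35.2 mm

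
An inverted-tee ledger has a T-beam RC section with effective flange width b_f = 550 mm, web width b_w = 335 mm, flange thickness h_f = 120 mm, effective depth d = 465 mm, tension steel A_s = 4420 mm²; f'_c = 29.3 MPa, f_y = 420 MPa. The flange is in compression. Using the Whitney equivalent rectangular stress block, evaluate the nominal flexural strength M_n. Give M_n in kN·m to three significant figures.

Tension: T = A_s f_y = 4420 × 420 = 1856400 N.
Try a within the flange: a = T/(0.85 f'_c b_f) = 1856400/(0.85 × 29.3 × 550) = 135.53 mm.
a = 135.53 > h_f = 120 mm: the block extends into the web. Split into flange-overhang and web parts.
C_f = 0.85 f'_c (b_f − b_w) h_f = 0.85 × 29.3 × (550 − 335) × 120 = 642549 N.
Remaining web compression depth: a_w = (T − C_f)/(0.85 f'_c b_w) = (1856400 − 642549)/(0.85 × 29.3 × 335) = 145.49 mm.
M_n = C_f(d − h_f/2) + (T − C_f)(d − a_w/2) = 642549 × (465 − 60) + 1213851 × (465 − 72.745) = 260.23 + 476.14 = 736.37 × 10⁶ N·mm.
M_n = 736.37 kN·m.

M_n ≈ 736 kN·m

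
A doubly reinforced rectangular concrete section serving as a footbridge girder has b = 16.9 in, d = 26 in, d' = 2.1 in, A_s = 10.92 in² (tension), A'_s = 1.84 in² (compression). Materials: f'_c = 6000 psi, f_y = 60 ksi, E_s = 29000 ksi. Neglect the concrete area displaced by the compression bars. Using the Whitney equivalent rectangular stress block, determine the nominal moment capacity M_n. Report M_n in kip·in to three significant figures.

M_n ≈ 15100 kip·in

Assume both steels yield.
a = (A_s − A'_s) f_y/(0.85 f'_c b) = (10.92 − 1.84) × 60/(0.85 × 6 × 16.9) = 6.321 in.
c = a/β₁ = 6.321/0.75 = 8.428 in; ε'_s = 0.003(c − d')/c = 0.0023 ≥ ε_y = 0.0021, so the compression steel yields.
M_n = (A_s − A'_s) f_y (d − a/2) + A'_s f_y (d − d') = 544.8 × (26 − 3.1605) + 110.4 × (26 − 2.1) = 12443.0 + 2638.6 = 15081.6 kip·in.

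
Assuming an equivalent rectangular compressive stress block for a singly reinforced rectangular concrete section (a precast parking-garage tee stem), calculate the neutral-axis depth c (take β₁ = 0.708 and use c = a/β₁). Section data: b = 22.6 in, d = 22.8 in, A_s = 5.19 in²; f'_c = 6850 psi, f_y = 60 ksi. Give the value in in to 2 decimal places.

c ≈ 3.34 in

T = A_s f_y = 5.19 × 60 = 311.4 kips.
a = T/(0.85 f'_c b) = 311.4/(0.85 × 6.85 × 22.6) = 2.3665 in.
With β₁ = 0.708, c = a/β₁ = 2.3665/0.708 = 3.34 in.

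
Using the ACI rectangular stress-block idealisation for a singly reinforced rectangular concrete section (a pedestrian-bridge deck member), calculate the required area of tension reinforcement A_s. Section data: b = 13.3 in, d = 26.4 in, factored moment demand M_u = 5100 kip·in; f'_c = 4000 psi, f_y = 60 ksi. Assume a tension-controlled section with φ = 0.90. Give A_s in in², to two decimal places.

A_s ≈ 3.97 in²

M_n = M_u/φ = 5100/0.90 = 5666.67 kip·in.
From M_n = 0.85 f'_c a b (d − a/2):
a = d − √(d² − 2M_n/(0.85 f'_c b)) = 26.4 − √(26.4² − 2 × 5666.67/(0.85 × 4 × 13.3)) = 5.273 in.
A_s = 0.85 f'_c a b / f_y = 0.85 × 4 × 5.273 × 13.3 / 60 = 3.974 in².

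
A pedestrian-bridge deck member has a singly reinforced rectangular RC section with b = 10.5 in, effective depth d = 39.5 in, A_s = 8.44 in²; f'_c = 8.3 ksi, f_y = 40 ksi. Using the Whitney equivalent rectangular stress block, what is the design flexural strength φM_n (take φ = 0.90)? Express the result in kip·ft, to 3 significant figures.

T = A_s f_y = 8.44 × 40 = 337.6 kips.
a = T/(0.85 f'_c b) = 337.6/(0.85 × 8.3 × 10.5) = 4.557 in.
M_n = T(d − a/2) = 337.6 × (39.5 − 2.2785) = 12566.0 kip·in = 12566.0/12 = 1047.17 kip·ft.
φM_n = 0.90 × 1047.17 = 942.45 kip·ft.

φM_n ≈ 942 kip·ft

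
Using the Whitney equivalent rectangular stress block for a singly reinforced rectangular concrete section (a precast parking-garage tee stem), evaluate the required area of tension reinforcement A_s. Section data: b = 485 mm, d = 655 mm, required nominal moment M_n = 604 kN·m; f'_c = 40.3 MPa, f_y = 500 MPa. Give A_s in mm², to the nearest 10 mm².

With M_n = 0.85 f'_c a b (d − a/2), solve the quadratic for a:
a = d − √(d² − 2M_n/(0.85 f'_c b)) = 655 − √(655² − 2 × 604×10⁶/(0.85 × 40.3 × 485)) = 58.08 mm.
A_s = 0.85 f'_c a b / f_y = 0.85 × 40.3 × 58.08 × 485 / 500 = 1929.8 mm².

A_s ≈ 1930 mm²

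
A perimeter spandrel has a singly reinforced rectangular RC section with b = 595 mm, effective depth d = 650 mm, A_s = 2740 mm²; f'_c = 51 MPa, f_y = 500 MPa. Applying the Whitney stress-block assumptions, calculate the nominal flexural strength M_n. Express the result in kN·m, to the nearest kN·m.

T = A_s f_y = 2740 × 500 = 1370000 N = 1370 kN.
From C = T: a = T/(0.85 f'_c b) = 1370000/(0.85 × 51 × 595) = 53.11 mm.
M_n = T(d − a/2) = 1370 kN × (650 − 26.555) mm = 854.12 kN·m.

M_n ≈ 854 kN·m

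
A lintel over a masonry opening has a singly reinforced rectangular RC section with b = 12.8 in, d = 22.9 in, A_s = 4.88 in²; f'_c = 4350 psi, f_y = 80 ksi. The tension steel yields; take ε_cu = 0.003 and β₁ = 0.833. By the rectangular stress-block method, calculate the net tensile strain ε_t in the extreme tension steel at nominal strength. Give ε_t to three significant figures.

a = A_s f_y/(0.85 f'_c b) = 8.249 in.
β₁ = 0.833, so c = a/β₁ = 8.249/0.833 = 9.903 in.
From the linear strain diagram with ε_cu = 0.003: ε_t = 0.003 (d − c)/c = 0.003 × (22.9 − 9.903)/9.903 = 0.00394.
ε_t < 0.004 — the section is over-reinforced for flexure under ACI limits.

ε_t ≈ 0.00394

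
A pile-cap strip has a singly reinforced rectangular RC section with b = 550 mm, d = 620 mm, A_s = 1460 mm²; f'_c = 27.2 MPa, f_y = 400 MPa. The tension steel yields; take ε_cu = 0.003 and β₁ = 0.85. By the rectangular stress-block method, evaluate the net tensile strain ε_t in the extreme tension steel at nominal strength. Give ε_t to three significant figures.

a = A_s f_y/(0.85 f'_c b) = 45.93 mm.
β₁ = 0.85, so c = a/β₁ = 45.93/0.85 = 54.04 mm.
From the linear strain diagram with ε_cu = 0.003: ε_t = 0.003 (d − c)/c = 0.003 × (620 − 54.04)/54.04 = 0.0314.
Since ε_t ≥ 0.005, the section is tension-controlled.

ε_t ≈ 0.0314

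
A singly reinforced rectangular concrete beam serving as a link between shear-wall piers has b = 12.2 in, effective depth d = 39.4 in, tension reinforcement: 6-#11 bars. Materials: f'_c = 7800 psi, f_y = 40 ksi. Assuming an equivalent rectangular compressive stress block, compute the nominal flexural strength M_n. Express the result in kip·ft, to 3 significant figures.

M_n ≈ 1160 kip·ft

A_s = 6 × 1.56 = 9.36 in².
T = A_s f_y = 9.36 × 40 = 374.4 kips.
a = T/(0.85 f'_c b) = 374.4/(0.85 × 7.8 × 12.2) = 4.629 in.
M_n = T(d − a/2) = 374.4 × (39.4 − 2.3145) = 13884.8 kip·in = 13884.8/12 = 1157.07 kip·ft.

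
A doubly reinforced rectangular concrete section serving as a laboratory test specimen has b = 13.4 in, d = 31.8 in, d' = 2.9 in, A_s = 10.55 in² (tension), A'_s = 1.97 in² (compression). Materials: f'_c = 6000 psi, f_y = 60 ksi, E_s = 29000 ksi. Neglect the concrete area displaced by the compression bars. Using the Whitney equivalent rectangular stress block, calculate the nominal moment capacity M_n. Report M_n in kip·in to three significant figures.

M_n ≈ 17800 kip·in

Assume both steels yield.
a = (A_s − A'_s) f_y/(0.85 f'_c b) = (10.55 − 1.97) × 60/(0.85 × 6 × 13.4) = 7.533 in.
c = a/β₁ = 7.533/0.75 = 10.044 in; ε'_s = 0.003(c − d')/c = 0.0021 ≥ ε_y = 0.0021, so the compression steel yields.
M_n = (A_s − A'_s) f_y (d − a/2) + A'_s f_y (d − d') = 514.8 × (31.8 − 3.7665) + 118.2 × (31.8 − 2.9) = 14431.6 + 3416.0 = 17847.6 kip·in.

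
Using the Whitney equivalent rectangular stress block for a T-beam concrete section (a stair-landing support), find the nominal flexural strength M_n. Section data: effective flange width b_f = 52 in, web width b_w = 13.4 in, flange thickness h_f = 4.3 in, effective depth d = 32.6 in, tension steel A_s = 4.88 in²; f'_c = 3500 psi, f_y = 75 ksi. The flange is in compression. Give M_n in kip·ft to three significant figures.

Tension: T = A_s f_y = 4.88 × 75 = 366 kips.
Try a within the flange: a = T/(0.85 f'_c b_f) = 366/(0.85 × 3.5 × 52) = 2.366 in.
Since a = 2.366 ≤ h_f = 4.3 in, the stress block lies entirely in the flange; analyse as a rectangular beam of width b_f.
M_n = T(d − a/2) = 366 × (32.6 − 1.183) = 11498.6 kip·in.
M_n = 11498.6/12 = 958.22 kip·ft.

M_n ≈ 958 kip·ft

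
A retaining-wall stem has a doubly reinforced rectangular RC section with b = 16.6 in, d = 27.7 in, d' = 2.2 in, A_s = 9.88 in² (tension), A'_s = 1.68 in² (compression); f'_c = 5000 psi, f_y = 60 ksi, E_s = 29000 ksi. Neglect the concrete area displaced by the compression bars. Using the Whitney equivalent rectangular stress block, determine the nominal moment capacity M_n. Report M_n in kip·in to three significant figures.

M_n ≈ 14500 kip·in

Assume both steels yield.
a = (A_s − A'_s) f_y/(0.85 f'_c b) = (9.88 − 1.68) × 60/(0.85 × 5 × 16.6) = 6.974 in.
c = a/β₁ = 6.974/0.8 = 8.718 in; ε'_s = 0.003(c − d')/c = 0.0022 ≥ ε_y = 0.0021, so the compression steel yields.
M_n = (A_s − A'_s) f_y (d − a/2) + A'_s f_y (d − d') = 492 × (27.7 − 3.487) + 100.8 × (27.7 − 2.2) = 11912.8 + 2570.4 = 14483.2 kip·in.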